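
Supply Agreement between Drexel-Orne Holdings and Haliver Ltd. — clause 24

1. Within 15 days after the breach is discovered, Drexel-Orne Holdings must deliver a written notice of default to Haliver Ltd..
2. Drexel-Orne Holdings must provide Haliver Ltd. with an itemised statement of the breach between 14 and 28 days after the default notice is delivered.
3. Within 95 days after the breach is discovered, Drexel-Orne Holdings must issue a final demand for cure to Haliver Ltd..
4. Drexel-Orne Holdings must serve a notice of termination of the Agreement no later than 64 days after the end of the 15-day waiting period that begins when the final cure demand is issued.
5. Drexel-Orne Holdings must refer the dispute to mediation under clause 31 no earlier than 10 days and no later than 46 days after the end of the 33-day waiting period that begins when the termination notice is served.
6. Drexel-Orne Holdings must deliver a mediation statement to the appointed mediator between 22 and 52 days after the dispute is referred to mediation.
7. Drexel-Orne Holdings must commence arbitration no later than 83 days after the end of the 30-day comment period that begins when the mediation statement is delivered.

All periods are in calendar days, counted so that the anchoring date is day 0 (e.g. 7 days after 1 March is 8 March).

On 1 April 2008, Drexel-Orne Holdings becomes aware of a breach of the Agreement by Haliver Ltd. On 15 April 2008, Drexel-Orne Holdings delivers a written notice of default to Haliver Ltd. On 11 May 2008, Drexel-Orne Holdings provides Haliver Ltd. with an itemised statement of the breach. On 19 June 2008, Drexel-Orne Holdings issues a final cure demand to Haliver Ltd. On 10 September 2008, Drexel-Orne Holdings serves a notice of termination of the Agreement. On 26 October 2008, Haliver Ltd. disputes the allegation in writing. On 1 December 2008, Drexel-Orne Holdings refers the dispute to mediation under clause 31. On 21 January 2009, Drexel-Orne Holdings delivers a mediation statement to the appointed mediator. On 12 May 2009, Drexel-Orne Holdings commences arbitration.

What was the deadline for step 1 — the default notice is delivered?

16 April 2008

Step 1 runs from 1 April 2008, when the breach is discovered. 15 days after 1 April 2008 is 16 April 2008.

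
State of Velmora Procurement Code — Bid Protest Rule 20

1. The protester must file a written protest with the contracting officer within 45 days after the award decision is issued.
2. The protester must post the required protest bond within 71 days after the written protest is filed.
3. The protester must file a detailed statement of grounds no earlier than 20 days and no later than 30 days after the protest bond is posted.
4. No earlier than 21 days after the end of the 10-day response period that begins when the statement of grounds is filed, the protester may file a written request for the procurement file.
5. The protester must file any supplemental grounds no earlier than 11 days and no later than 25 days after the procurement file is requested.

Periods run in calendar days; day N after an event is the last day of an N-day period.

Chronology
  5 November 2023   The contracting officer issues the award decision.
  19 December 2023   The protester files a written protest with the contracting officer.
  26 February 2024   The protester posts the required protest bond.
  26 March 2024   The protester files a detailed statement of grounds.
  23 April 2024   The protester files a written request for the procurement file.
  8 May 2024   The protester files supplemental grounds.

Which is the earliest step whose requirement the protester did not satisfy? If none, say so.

Step 1: 45 days after 5 November 2023 (when the award decision is issued) is 20 December 2023; done 19 December 2023 — timely.
Step 2: 71 days after 19 December 2023 (when the written protest is filed) is 28 February 2024; 26 February 2024 is within that limit.
Step 3: the window is 20–30 days after 26 February 2024 (when the protest bond is posted), so 17 March 2024 through 27 March 2024; done 26 March 2024, which is between those dates.
Step 4: the earliest permitted date is 21 days after 5 April 2024 (end of the 10-day response period, which began when the statement of grounds is filed on 26 March 2024), i.e. 26 April 2024; acted on 23 April 2024, 3 days prematurely.
Later steps need not be reached.

Step 4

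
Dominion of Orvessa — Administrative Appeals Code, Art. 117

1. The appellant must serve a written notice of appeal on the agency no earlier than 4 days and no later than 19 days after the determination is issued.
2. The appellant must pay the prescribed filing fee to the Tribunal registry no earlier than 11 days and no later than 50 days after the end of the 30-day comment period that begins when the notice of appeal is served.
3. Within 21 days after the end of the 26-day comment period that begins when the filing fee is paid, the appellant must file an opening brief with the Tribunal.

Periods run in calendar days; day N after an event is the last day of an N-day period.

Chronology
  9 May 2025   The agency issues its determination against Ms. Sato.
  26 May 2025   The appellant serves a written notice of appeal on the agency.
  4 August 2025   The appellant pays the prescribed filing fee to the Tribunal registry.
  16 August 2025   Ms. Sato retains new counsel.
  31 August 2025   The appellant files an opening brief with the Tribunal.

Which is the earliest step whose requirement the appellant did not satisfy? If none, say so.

Step 1: the window is 4–19 days after 9 May 2025 (when the determination is issued), so 13 May 2025 through 28 May 2025; 26 May 2025 falls inside that range.
Step 2: the window is 11–50 days after 25 June 2025 (end of the 30-day comment period, which began when the notice of appeal is served on 26 May 2025), so 6 July 2025 through 14 August 2025; done 4 August 2025 — within the window.
Step 3: 21 days after 30 August 2025 (end of the 26-day comment period, which began when the filing fee is paid on 4 August 2025) is 20 September 2025; 31 August 2025 is within that limit.

None — every step was satisfied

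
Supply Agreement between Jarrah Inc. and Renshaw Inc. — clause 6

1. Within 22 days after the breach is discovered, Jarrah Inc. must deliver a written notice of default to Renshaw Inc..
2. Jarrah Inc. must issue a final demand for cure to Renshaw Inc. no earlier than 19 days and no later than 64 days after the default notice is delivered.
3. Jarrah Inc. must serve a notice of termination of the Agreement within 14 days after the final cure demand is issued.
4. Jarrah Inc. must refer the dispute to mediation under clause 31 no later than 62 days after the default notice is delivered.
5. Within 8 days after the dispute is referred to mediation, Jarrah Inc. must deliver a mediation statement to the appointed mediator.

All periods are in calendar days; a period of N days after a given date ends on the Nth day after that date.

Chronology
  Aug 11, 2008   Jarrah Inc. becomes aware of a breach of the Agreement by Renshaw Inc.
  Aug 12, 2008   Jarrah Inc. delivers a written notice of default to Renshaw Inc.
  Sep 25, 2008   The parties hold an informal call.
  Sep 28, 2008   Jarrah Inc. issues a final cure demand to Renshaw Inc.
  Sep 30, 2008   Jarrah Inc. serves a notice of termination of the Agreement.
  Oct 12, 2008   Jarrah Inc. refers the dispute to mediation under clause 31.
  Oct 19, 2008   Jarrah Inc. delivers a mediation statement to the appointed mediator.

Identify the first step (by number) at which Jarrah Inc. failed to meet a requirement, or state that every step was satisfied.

None — every step was satisfied

Step 1: 22 days after Aug 11, 2008 (when the breach is discovered) is Sep 2, 2008; completed Aug 12, 2008, before the deadline.
Step 2: the window is 19–64 days after Aug 12, 2008 (when the default notice is delivered), so Aug 31, 2008 through Oct 15, 2008; Sep 28, 2008 falls inside that range.
Step 3: 14 days after Sep 28, 2008 (when the final cure demand is issued) is Oct 12, 2008; Sep 30, 2008 is within that limit.
Step 4: 62 days after Aug 12, 2008 (when the default notice is delivered) is Oct 13, 2008; done Oct 12, 2008 — timely.
Step 5: 8 days after Oct 12, 2008 (when the dispute is referred to mediation) is Oct 20, 2008; done Oct 19, 2008 — timely.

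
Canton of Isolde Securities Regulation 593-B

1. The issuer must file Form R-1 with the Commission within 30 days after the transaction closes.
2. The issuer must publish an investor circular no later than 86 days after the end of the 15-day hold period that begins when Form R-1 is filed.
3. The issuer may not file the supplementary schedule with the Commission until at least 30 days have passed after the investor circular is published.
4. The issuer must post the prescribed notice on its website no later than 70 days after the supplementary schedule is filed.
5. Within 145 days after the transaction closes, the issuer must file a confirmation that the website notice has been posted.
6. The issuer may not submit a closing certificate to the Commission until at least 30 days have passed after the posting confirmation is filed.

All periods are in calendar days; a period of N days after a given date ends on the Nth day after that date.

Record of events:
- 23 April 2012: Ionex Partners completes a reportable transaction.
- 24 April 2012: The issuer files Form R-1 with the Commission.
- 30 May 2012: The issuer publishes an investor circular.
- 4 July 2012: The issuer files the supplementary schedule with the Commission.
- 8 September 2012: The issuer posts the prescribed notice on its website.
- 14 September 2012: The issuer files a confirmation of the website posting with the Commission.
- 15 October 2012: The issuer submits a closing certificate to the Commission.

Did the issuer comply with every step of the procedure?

Step 1 — counting 30 days from 23 April 2012 (when the transaction closes) gives a deadline of 23 May 2012; done 24 April 2012 — timely.
Step 2 — counting 86 days from 9 May 2012 (end of the 15-day hold period, which began when Form R-1 is filed on 24 April 2012) gives a deadline of 3 August 2012; done 30 May 2012 — timely.
Step 3 — must wait 30 days from 30 May 2012 (when the investor circular is published), so not before 29 June 2012; done 4 July 2012, after the minimum wait.
Step 4 — counting 70 days from 4 July 2012 (when the supplementary schedule is filed) gives a deadline of 12 September 2012; 8 September 2012 is within that limit.
Step 5 — counting 145 days from 23 April 2012 (when the transaction closes) gives a deadline of 15 September 2012; 14 September 2012 is within that limit.
Step 6 — must wait 30 days from 14 September 2012 (when the posting confirmation is filed), so not before 14 October 2012; done 15 October 2012, after the minimum wait.

Yes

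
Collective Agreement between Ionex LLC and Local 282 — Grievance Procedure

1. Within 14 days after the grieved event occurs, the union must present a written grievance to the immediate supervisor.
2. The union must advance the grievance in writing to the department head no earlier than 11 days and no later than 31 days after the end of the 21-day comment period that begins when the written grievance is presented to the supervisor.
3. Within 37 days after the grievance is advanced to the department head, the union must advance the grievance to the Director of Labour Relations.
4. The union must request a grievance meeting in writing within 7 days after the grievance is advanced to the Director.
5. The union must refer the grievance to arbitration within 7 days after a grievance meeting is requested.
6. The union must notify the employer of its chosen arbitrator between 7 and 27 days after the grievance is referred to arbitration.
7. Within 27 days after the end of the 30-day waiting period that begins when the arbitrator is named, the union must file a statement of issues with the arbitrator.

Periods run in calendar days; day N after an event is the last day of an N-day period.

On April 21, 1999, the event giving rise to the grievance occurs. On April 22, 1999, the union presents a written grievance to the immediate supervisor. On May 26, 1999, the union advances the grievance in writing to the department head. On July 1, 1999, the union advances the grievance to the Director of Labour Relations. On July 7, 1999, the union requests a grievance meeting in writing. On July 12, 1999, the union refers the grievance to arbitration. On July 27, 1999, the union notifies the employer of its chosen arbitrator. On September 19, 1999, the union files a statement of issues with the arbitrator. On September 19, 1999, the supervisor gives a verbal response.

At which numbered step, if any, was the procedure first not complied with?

(1) due by April 21, 1999 + 14 days = May 5, 1999; completed April 22, 1999, before the deadline.
(2) the permitted window runs from May 13, 1999 + 11 = May 24, 1999 to May 13, 1999 + 31 = June 13, 1999; done May 26, 1999 — within the window.
(3) due by May 26, 1999 + 37 days = July 2, 1999; done July 1, 1999 — timely.
(4) due by July 1, 1999 + 7 days = July 8, 1999; done July 7, 1999 — timely.
(5) due by July 7, 1999 + 7 days = July 14, 1999; completed July 12, 1999, before the deadline.
(6) the permitted window runs from July 12, 1999 + 7 = July 19, 1999 to July 12, 1999 + 27 = August 8, 1999; done July 27, 1999, which is between those dates.
(7) due by August 26, 1999 + 27 days = September 22, 1999; completed September 19, 1999, before the deadline.

None — every step was satisfied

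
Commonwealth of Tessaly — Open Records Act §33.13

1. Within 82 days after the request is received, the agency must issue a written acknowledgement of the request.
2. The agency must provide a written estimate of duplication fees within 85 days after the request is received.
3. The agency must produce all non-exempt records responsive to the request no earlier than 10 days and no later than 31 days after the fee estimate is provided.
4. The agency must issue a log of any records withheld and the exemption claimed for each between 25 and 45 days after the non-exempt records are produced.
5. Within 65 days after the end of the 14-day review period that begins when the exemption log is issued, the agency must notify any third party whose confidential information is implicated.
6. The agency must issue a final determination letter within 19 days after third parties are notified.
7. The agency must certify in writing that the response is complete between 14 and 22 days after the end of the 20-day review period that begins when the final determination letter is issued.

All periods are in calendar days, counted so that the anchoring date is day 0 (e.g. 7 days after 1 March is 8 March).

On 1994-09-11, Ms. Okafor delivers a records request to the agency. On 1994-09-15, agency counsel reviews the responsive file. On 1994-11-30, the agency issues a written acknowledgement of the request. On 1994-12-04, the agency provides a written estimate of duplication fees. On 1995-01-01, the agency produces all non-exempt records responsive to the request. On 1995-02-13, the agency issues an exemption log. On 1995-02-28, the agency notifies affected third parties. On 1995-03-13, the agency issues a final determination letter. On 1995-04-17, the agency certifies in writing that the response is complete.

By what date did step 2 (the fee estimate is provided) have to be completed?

1994-12-05

Step 2 runs from 1994-09-11, when the request is received. 85 days after 1994-09-11 is 1994-12-05.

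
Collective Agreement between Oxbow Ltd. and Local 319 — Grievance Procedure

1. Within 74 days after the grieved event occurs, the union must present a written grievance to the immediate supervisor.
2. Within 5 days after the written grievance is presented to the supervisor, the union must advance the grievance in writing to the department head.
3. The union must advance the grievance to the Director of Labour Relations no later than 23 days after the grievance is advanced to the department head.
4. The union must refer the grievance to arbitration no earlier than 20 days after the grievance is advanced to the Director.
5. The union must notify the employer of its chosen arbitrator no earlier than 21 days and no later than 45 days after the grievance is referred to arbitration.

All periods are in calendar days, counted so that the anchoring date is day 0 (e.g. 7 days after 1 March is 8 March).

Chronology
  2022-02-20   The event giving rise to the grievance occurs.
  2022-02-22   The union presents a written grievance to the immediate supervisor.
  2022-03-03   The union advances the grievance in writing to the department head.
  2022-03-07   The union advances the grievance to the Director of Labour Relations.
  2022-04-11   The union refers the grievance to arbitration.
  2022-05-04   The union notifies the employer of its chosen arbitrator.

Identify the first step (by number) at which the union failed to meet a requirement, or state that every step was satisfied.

Step 2

(1) due by 2022-02-20 + 74 days = 2022-05-05; done 2022-02-22 — timely.
(2) due by 2022-02-22 + 5 days = 2022-02-27; done 2022-03-03 — 4 days late.
Later steps need not be reached.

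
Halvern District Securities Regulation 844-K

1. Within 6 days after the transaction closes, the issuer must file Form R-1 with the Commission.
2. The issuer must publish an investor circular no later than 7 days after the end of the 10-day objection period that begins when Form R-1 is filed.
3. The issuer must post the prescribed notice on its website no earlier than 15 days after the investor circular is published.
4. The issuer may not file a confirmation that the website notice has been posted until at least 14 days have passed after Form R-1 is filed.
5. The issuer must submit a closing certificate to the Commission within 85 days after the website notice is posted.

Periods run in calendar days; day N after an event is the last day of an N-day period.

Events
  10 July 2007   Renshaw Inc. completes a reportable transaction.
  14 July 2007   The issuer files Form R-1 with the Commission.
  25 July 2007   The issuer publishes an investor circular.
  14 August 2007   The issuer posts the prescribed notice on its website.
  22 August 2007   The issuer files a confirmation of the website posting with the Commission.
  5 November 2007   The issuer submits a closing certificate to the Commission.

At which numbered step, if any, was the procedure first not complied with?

Step 1: 6 days after 10 July 2007 (when the transaction closes) is 16 July 2007; done 14 July 2007 — timely.
Step 2: 7 days after 24 July 2007 (end of the 10-day objection period, which began when Form R-1 is filed on 14 July 2007) is 31 July 2007; 25 July 2007 is within that limit.
Step 3: the earliest permitted date is 15 days after 25 July 2007 (when the investor circular is published), i.e. 9 August 2007; done 14 August 2007 — permitted.
Step 4: the earliest permitted date is 14 days after 14 July 2007 (when Form R-1 is filed), i.e. 28 July 2007; 22 August 2007 is on or after that date.
Step 5: 85 days after 14 August 2007 (when the website notice is posted) is 7 November 2007; done 5 November 2007 — timely.

None — every step was satisfied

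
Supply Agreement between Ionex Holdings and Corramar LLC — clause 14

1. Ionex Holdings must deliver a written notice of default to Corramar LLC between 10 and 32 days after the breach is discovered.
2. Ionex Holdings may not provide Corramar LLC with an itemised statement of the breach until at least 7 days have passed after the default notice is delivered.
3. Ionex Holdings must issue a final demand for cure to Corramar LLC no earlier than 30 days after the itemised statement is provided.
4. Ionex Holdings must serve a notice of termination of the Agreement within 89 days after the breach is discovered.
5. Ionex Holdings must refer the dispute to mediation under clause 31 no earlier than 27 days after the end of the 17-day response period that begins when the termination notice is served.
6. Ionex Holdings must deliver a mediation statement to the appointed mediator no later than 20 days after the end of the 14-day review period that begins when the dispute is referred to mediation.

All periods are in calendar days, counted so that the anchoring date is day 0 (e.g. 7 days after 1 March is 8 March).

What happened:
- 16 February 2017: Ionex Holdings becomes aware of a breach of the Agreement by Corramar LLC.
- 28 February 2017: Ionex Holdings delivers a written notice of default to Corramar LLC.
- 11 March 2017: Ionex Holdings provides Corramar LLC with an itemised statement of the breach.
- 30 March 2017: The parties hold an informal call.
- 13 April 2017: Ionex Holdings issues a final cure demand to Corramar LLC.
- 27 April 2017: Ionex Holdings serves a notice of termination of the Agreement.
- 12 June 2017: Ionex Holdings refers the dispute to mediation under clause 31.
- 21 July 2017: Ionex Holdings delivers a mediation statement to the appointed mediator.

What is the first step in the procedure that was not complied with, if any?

(1) the permitted window runs from 16 February 2017 + 10 = 26 February 2017 to 16 February 2017 + 32 = 20 March 2017; done 28 February 2017 — within the window.
(2) permitted from 28 February 2017 + 7 days = 7 March 2017 onward; 11 March 2017 is on or after that date.
(3) permitted from 11 March 2017 + 30 days = 10 April 2017 onward; 13 April 2017 is on or after that date.
(4) due by 16 February 2017 + 89 days = 16 May 2017; done 27 April 2017 — timely.
(5) permitted from 14 May 2017 + 27 days = 10 June 2017 onward; done 12 June 2017, after the minimum wait.
(6) due by 26 June 2017 + 20 days = 16 July 2017; not done until 21 July 2017, 5 days after the deadline.
The procedure was therefore not followed at step 6.

Step 6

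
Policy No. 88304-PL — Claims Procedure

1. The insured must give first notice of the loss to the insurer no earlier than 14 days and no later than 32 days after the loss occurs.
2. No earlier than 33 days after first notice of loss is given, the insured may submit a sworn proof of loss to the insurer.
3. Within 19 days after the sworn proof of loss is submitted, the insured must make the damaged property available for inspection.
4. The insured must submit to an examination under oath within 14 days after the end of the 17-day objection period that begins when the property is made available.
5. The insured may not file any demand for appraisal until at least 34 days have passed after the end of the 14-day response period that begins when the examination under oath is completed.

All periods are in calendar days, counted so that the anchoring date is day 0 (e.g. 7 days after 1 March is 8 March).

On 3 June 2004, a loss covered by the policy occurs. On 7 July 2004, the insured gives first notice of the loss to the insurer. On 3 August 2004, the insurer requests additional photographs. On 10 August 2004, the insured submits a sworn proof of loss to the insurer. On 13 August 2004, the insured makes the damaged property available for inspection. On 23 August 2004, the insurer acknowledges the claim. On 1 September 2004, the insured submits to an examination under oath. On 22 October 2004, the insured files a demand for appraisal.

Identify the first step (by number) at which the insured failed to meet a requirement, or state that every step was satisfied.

Step 1

Step 1: the window is 14–32 days after 3 June 2004 (when the loss occurs), so 17 June 2004 through 5 July 2004; 7 July 2004 is 2 days past the end of the window.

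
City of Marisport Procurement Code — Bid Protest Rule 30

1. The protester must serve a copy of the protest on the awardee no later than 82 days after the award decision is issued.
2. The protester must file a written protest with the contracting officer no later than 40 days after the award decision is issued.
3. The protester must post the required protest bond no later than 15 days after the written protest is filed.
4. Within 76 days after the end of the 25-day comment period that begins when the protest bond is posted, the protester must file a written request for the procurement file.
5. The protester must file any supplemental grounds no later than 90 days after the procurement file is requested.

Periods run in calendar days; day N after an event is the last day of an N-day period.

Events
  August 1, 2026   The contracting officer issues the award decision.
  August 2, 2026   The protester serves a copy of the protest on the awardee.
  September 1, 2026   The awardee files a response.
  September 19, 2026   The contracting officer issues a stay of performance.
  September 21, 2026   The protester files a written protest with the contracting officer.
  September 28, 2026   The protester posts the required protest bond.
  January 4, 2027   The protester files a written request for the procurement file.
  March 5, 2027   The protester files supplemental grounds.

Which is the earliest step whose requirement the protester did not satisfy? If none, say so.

Step 2

(1) due by August 1, 2026 + 82 days = October 22, 2026; completed August 2, 2026, before the deadline.
(2) due by August 1, 2026 + 40 days = September 10, 2026; September 21, 2026 misses that deadline by 11 days.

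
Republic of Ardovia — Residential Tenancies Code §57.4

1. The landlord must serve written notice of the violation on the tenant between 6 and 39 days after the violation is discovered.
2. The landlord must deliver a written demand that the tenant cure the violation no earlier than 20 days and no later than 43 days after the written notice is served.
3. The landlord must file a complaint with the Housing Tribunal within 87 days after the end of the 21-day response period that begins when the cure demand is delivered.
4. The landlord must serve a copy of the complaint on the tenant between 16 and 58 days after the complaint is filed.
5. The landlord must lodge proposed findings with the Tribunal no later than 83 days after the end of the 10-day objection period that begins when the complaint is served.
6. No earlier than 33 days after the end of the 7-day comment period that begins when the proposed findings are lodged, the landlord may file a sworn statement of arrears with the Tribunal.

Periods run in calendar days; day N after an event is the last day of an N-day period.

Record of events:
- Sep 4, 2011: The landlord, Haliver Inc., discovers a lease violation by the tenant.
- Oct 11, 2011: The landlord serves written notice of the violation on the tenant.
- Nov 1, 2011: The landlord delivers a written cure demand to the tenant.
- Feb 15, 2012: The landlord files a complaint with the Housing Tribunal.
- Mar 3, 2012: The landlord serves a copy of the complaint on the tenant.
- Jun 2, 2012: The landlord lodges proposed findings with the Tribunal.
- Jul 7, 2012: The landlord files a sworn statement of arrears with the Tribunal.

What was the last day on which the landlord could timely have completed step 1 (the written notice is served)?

Oct 13, 2011

Step 1 runs from Sep 4, 2011, when the violation is discovered. The window is 6–39 days after Sep 4, 2011; it closes on Oct 13, 2011.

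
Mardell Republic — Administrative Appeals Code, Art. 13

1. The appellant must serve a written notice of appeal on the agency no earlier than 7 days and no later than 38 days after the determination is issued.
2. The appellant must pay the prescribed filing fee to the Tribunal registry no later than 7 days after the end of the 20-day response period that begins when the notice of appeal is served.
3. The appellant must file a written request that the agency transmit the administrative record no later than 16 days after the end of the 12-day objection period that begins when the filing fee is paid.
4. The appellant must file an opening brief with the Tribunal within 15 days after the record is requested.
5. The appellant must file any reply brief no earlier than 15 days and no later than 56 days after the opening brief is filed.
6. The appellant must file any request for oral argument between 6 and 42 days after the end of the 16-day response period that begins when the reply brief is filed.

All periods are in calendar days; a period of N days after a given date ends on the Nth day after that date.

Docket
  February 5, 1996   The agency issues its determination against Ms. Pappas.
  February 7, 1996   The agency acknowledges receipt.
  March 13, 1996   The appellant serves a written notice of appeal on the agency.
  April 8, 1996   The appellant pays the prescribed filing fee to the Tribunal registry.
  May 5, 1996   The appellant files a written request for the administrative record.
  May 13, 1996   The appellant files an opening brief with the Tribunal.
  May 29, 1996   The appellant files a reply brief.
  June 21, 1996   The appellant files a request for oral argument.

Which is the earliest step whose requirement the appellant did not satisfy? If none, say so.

None — every step was satisfied

(1) the permitted window runs from February 5, 1996 + 7 = February 12, 1996 to February 5, 1996 + 38 = March 14, 1996; done March 13, 1996 — within the window.
(2) due by April 2, 1996 + 7 days = April 9, 1996; done April 8, 1996 — timely.
(3) due by April 20, 1996 + 16 days = May 6, 1996; May 5, 1996 is within that limit.
(4) due by May 5, 1996 + 15 days = May 20, 1996; completed May 13, 1996, before the deadline.
(5) the permitted window runs from May 13, 1996 + 15 = May 28, 1996 to May 13, 1996 + 56 = July 8, 1996; done May 29, 1996 — within the window.
(6) the permitted window runs from June 14, 1996 + 6 = June 20, 1996 to June 14, 1996 + 42 = July 26, 1996; done June 21, 1996 — within the window.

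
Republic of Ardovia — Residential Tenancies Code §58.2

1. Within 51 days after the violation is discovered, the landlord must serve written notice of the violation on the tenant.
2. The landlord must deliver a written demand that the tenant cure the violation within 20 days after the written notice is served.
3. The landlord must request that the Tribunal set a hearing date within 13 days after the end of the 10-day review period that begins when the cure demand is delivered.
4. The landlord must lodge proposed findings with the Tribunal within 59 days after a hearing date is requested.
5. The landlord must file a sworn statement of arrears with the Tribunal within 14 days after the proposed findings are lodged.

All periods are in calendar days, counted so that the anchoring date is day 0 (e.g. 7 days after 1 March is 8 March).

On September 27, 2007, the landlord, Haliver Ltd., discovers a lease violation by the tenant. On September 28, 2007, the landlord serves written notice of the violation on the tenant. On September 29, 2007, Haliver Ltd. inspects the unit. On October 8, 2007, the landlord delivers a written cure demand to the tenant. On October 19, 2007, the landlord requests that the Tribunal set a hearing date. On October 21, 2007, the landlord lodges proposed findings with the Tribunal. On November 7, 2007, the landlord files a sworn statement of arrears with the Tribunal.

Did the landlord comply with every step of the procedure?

No

Step 1 — counting 51 days from September 27, 2007 (when the violation is discovered) gives a deadline of November 17, 2007; done September 28, 2007 — timely.
Step 2 — counting 20 days from September 28, 2007 (when the written notice is served) gives a deadline of October 18, 2007; done October 8, 2007 — timely.
Step 3 — counting 13 days from October 18, 2007 (end of the 10-day review period, which began when the cure demand is delivered on October 8, 2007) gives a deadline of October 31, 2007; October 19, 2007 is within that limit.
Step 4 — counting 59 days from October 19, 2007 (when a hearing date is requested) gives a deadline of December 17, 2007; completed October 21, 2007, before the deadline.
Step 5 — counting 14 days from October 21, 2007 (when the proposed findings are lodged) gives a deadline of November 4, 2007; not done until November 7, 2007, 3 days after the deadline.
That is the first point of non-compliance.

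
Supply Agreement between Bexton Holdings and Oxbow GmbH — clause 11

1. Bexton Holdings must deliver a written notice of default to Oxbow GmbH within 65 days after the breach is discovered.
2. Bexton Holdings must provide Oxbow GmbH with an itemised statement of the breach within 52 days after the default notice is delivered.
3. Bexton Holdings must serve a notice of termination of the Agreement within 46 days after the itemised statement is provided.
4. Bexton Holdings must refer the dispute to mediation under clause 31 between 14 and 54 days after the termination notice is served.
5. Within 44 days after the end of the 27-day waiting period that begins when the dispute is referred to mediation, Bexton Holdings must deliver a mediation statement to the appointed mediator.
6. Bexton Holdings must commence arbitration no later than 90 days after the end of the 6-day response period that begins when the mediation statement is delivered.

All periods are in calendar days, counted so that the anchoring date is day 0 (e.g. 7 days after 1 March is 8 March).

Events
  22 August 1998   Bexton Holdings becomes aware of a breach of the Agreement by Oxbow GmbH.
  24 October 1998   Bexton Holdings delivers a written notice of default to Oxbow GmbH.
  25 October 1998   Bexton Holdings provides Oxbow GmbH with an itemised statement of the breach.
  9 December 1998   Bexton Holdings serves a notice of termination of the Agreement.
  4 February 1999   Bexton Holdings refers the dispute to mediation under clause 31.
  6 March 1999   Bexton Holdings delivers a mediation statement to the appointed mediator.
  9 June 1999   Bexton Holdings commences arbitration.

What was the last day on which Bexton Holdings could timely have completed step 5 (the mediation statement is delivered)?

The dispute is referred to mediation on 4 February 1999; the 27-day waiting period therefore ends 3 March 1999, and step 5 runs from that date. 44 days after 3 March 1999 is 16 April 1999.

16 April 1999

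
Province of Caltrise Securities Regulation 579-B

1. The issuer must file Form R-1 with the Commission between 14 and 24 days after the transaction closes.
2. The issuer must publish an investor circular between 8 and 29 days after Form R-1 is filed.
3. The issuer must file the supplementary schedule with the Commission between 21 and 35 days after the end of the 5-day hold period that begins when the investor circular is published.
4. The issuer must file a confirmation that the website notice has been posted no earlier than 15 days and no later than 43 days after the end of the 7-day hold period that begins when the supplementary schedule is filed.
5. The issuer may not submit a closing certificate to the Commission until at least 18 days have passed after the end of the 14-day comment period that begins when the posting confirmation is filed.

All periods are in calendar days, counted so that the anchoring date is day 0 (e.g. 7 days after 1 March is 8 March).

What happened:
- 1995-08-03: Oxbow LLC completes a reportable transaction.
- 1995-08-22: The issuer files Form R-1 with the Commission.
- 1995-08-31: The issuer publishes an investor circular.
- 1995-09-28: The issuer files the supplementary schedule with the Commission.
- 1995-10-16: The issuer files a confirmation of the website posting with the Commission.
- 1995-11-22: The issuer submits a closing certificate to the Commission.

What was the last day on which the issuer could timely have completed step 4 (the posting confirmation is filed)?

The supplementary schedule is filed on 1995-09-28; the 7-day hold period therefore ends 1995-10-05, and step 4 runs from that date. The window is 15–43 days after 1995-10-05; it closes on 1995-11-17.

1995-11-17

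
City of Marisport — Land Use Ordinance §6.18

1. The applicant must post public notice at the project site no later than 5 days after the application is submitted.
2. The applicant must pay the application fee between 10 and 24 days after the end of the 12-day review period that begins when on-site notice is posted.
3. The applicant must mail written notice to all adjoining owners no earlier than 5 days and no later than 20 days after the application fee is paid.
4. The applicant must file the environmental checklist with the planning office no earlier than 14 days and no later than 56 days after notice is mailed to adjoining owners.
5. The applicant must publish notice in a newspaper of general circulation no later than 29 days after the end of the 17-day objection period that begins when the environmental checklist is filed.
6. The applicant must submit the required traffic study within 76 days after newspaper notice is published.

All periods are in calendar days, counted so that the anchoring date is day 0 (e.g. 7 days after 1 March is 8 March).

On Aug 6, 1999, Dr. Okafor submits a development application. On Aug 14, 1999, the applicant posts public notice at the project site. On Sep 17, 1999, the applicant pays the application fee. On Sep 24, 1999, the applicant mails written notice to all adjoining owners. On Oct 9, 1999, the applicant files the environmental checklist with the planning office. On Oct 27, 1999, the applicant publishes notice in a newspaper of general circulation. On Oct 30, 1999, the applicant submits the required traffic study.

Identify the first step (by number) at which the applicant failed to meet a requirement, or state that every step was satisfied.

Step 1 — counting 5 days from Aug 6, 1999 (when the application is submitted) gives a deadline of Aug 11, 1999; Aug 14, 1999 misses that deadline by 3 days.
Later steps need not be reached.

Step 1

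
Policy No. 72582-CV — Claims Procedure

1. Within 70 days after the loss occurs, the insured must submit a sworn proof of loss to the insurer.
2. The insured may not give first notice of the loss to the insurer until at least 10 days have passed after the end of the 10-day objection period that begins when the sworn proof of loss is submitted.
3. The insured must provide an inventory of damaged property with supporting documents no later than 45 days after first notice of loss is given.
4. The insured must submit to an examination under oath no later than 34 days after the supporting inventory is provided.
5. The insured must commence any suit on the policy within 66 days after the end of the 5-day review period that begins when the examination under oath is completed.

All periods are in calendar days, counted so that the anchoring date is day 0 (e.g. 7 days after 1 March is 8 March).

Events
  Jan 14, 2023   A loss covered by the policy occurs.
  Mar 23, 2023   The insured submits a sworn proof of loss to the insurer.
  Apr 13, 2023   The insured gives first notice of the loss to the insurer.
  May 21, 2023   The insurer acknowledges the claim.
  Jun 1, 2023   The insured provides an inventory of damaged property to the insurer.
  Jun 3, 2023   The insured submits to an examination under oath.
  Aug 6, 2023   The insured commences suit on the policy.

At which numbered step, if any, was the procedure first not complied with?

Step 3

(1) due by Jan 14, 2023 + 70 days = Mar 25, 2023; completed Mar 23, 2023, before the deadline.
(2) permitted from Apr 2, 2023 + 10 days = Apr 12, 2023 onward; done Apr 13, 2023 — permitted.
(3) due by Apr 13, 2023 + 45 days = May 28, 2023; not done until Jun 1, 2023, 4 days after the deadline.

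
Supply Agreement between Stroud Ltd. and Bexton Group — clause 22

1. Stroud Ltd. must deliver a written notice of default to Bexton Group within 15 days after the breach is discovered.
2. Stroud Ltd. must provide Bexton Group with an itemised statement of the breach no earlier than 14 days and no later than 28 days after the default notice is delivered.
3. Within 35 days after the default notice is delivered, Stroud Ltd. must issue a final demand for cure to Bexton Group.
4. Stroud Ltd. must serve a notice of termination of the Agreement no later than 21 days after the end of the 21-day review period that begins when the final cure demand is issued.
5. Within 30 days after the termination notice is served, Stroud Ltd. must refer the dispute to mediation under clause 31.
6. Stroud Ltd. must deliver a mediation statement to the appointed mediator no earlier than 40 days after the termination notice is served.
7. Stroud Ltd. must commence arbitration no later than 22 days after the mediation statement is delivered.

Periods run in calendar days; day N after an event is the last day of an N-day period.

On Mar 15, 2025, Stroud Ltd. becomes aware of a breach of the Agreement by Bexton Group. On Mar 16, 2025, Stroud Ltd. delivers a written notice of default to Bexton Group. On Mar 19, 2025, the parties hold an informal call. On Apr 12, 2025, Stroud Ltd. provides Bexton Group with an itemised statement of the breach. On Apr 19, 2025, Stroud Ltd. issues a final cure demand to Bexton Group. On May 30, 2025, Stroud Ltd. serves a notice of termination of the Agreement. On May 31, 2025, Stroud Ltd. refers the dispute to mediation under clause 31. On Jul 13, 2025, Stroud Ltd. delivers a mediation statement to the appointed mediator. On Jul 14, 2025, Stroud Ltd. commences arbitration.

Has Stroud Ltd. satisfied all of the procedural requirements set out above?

Step 1: 15 days after Mar 15, 2025 (when the breach is discovered) is Mar 30, 2025; completed Mar 16, 2025, before the deadline.
Step 2: the window is 14–28 days after Mar 16, 2025 (when the default notice is delivered), so Mar 30, 2025 through Apr 13, 2025; Apr 12, 2025 falls inside that range.
Step 3: 35 days after Mar 16, 2025 (when the default notice is delivered) is Apr 20, 2025; Apr 19, 2025 is within that limit.
Step 4: 21 days after May 10, 2025 (end of the 21-day review period, which began when the final cure demand is issued on Apr 19, 2025) is May 31, 2025; done May 30, 2025 — timely.
Step 5: 30 days after May 30, 2025 (when the termination notice is served) is Jun 29, 2025; completed May 31, 2025, before the deadline.
Step 6: the earliest permitted date is 40 days after May 30, 2025 (when the termination notice is served), i.e. Jul 9, 2025; done Jul 13, 2025, after the minimum wait.
Step 7: 22 days after Jul 13, 2025 (when the mediation statement is delivered) is Aug 4, 2025; Jul 14, 2025 is within that limit.

Yes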